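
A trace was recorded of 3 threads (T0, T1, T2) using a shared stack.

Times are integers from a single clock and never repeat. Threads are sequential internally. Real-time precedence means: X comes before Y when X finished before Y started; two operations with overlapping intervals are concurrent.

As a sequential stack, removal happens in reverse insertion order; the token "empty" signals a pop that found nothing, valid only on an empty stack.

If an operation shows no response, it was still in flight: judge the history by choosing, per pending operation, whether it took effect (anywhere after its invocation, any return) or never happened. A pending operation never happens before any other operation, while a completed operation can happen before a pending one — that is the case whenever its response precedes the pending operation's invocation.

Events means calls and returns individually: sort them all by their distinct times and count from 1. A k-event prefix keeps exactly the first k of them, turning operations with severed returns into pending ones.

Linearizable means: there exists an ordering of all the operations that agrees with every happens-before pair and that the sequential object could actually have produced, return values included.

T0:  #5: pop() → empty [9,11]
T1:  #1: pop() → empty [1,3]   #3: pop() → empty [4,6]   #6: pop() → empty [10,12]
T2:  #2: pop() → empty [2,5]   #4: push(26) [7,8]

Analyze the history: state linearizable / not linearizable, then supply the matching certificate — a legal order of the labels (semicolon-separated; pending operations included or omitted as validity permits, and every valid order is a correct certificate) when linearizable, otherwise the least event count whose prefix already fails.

through event 11 a valid linearization exists; event 12 (#6 responding at time 12) ends that
no legal order exists: 6 real-time-consistent candidates over 6 completed stack operations, all rejected
take #1, #2, #3, #4, #5, #6: step 5 already fails, because #5 pop() → empty cannot occur there
take #1, #2, #3, #4, #6, #5: step 5 already fails, because #6 pop() → empty cannot occur there

not linearizable — minimal violating prefix: 12 events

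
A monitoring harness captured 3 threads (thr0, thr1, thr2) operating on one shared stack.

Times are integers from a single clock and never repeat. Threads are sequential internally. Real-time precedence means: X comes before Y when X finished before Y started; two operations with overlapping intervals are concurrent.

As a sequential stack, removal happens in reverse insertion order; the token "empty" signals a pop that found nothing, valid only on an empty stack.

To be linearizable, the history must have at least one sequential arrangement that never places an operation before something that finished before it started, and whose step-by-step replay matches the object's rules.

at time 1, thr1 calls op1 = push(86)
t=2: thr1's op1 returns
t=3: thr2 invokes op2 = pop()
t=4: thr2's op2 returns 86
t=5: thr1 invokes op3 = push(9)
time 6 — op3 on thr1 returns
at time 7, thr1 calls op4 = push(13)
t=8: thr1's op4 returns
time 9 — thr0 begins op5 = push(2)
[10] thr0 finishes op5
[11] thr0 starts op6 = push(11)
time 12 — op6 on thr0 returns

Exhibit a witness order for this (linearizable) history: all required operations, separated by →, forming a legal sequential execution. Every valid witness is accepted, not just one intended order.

step 1: op1 push(86) — stack <86>
step 2: op2 pop() → 86 — stack <>
step 3: op3 push(9) — stack <9>
step 4: op4 push(13) — stack <9,13>
step 5: op5 push(2) — stack <9,13,2>
step 6: op6 push(11) — stack <9,13,2,11>

op1 → op2 → op3 → op4 → op5 → op6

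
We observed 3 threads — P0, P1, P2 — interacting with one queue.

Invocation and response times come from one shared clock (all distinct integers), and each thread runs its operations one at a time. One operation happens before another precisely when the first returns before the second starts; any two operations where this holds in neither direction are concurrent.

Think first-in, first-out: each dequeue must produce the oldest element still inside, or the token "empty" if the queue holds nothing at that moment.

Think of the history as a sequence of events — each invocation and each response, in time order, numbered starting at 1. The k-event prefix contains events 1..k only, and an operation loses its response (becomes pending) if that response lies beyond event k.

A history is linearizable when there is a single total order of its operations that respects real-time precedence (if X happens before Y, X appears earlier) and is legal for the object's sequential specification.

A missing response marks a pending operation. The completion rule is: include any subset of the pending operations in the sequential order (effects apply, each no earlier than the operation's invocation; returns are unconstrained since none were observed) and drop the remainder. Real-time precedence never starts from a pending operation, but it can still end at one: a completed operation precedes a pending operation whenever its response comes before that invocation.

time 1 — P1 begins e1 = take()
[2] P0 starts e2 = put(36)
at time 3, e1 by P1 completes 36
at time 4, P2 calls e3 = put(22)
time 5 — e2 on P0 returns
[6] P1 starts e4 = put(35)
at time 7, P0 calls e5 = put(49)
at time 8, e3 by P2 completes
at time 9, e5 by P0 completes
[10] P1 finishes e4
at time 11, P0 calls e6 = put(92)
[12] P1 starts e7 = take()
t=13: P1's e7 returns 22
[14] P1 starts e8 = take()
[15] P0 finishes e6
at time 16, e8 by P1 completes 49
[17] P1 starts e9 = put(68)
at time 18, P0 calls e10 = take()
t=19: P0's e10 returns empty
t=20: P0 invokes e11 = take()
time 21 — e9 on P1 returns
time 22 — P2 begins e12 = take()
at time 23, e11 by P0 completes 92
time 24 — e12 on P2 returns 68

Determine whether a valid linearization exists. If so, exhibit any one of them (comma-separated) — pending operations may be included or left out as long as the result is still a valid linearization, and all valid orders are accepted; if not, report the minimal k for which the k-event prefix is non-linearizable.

events 1..18 are fine; event 19 — the response of e10 at time 19 — makes the prefix non-linearizable
42 orders of the 9 completed queue ops respect real time; none is legal
include/drop combinations of the 1 pending operation (e9) were all tried; none helps
sample order e1, e2, e3, e4, e5, e6, e7, e8, e10 (pending dropped) stalls at step 1 — e1 take() → 36 has no legal effect
sample order e1, e2, e3, e4, e5, e7, e6, e8, e10 (pending dropped) stalls at step 1 — e1 take() → 36 has no legal effect

not linearizable — minimal violating prefix: 19 events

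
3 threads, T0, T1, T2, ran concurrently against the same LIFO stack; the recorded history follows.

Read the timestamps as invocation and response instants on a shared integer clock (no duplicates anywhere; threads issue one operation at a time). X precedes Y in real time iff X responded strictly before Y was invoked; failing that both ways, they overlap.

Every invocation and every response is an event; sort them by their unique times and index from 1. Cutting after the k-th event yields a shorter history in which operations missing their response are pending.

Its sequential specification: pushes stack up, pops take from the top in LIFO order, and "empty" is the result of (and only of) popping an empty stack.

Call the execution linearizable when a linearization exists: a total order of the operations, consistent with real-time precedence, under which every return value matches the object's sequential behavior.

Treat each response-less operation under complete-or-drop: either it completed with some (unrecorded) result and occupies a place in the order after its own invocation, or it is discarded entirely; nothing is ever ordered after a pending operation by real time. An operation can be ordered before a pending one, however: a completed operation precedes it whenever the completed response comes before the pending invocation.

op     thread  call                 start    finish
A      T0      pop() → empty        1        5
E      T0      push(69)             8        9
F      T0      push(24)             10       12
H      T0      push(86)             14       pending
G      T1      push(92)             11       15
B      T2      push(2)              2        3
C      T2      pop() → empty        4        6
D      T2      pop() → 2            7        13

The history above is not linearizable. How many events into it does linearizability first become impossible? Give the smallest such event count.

6

a valid linearization of events 1..5 exists, for instance A, B:
1. A pop() → empty, leaving stack <>
2. B push(2), leaving stack <2>
adding event 6 (C responds at 6) leaves no legal real-time order
sample order A, B, C stalls at step 3 — C pop() → empty has no legal effect
sample order B, A, C stalls at step 2 — A pop() → empty has no legal effect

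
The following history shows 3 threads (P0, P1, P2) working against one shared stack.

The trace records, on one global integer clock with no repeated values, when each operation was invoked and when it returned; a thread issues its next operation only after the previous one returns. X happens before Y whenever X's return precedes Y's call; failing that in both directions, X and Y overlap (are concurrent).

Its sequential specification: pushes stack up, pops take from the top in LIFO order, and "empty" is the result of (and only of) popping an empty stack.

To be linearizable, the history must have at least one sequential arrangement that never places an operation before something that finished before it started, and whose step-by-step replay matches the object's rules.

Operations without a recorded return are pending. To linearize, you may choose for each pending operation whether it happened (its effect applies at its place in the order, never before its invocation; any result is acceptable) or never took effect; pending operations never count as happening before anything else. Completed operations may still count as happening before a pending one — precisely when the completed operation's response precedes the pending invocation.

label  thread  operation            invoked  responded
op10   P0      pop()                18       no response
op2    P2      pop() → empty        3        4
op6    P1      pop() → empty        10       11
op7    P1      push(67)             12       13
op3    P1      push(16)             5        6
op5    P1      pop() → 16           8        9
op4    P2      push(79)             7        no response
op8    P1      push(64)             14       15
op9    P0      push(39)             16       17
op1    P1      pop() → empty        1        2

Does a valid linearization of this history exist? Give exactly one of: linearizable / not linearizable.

a witness: op1, op2, op3, op5, op6, op4, op7, op8, op9
1. op1 pop() → empty, leaving stack <>
2. op2 pop() → empty, leaving stack <>
3. op3 push(16), leaving stack <16>
4. op5 pop() → 16, leaving stack <>
5. op6 pop() → empty, leaving stack <>
6. op4 push(79) (pending, included), leaving stack <79>
7. op7 push(67), leaving stack <79,67>
8. op8 push(64), leaving stack <79,67,64>
9. op9 push(39), leaving stack <79,67,64,39>

linearizable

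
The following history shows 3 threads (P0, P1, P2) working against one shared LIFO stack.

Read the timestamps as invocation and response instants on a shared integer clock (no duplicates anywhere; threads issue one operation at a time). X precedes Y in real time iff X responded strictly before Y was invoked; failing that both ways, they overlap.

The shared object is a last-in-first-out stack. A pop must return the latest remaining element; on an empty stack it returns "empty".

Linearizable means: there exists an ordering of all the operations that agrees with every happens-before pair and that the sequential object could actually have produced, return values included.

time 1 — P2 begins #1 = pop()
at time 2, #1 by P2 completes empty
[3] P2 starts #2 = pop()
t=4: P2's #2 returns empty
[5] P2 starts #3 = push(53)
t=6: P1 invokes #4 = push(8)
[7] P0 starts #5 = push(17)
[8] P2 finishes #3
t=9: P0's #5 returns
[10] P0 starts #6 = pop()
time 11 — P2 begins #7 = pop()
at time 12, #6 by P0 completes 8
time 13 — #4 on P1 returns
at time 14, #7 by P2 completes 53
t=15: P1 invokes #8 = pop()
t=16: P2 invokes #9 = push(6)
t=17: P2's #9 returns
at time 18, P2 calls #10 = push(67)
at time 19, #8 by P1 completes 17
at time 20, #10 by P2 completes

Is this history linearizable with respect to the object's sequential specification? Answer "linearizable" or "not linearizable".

linearizable

a witness: #1, #2, #5, #3, #4, #6, #7, #8, #9, #10
after step 1 (#1 pop() → empty): stack <>
after step 2 (#2 pop() → empty): stack <>
after step 3 (#5 push(17)): stack <17>
after step 4 (#3 push(53)): stack <17,53>
after step 5 (#4 push(8)): stack <17,53,8>
after step 6 (#6 pop() → 8): stack <17,53>
after step 7 (#7 pop() → 53): stack <17>
after step 8 (#8 pop() → 17): stack <>
after step 9 (#9 push(6)): stack <6>
after step 10 (#10 push(67)): stack <6,67>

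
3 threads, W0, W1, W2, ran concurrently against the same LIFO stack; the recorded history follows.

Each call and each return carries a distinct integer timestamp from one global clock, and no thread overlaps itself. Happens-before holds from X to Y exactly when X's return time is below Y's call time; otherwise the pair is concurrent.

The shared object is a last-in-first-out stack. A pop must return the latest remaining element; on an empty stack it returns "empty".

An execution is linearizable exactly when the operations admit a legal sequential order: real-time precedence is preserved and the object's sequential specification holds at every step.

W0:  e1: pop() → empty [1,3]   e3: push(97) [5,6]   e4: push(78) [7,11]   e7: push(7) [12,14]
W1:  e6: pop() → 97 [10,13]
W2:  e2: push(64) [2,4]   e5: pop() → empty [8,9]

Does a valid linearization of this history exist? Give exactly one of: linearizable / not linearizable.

not linearizable

already the first 9 events (up to e5's response at time 9) admit no linearization; the first 8 still do
all 2 real-time-respecting orders fail — 4 completed LIFO stack operations, no legal replay
every completion of the 1 pending operation (e4) was checked; none linearizes
for example e1, e2, e3, e5 (pending dropped) fails at step 4: e5 pop() → empty is not legal there
for example e2, e1, e3, e5 (pending dropped) fails at step 2: e1 pop() → empty is not legal there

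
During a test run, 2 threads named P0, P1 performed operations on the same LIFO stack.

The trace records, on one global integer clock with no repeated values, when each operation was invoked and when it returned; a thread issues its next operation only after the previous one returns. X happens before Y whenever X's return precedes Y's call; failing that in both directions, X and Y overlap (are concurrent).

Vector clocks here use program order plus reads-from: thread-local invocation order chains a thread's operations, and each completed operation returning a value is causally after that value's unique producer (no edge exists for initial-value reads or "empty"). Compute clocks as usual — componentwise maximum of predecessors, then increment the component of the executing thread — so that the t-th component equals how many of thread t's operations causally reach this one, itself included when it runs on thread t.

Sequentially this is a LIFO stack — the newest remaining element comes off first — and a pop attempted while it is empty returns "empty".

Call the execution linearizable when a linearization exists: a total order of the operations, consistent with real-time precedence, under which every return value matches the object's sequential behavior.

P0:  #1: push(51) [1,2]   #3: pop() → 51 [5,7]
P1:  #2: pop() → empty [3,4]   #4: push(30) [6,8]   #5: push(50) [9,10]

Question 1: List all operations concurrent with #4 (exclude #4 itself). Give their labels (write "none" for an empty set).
overlap test against #4 [6,8]: concurrent iff the interval meets 6..8
#1 [1,2]: before
#2 [3,4]: before
#3 [5,7]: concurrent
#5 [9,10]: after

#3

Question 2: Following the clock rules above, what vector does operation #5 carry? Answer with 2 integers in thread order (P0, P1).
#2, invoked 3, has no incoming edges; only P1's bump applies → (0, 1)
#1, invoked 1, has no incoming edges; only P0's bump applies → (1, 0)
VC(#4, invoked at 6): max of VC(#2)=(0, 1), then +1 on thread P1 → (0, 2)
VC(#3, invoked at 5): max of VC(#1)=(1, 0), then +1 on thread P0 → (2, 0)
VC(#5, invoked at 9): max of VC(#4)=(0, 2), then +1 on thread P1 → (0, 3)
target: VC(#5) = (0, 3)

(0, 3)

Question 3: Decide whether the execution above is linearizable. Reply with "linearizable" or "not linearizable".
prefix check: 1..3 passes, 1..4 fails once #2's time-4 response joins
the completed operations (2 total) allow one real-time order; the LIFO stack replay rejects it
for example #1, #2 fails at step 2: #2 pop() → empty is not legal there

not linearizable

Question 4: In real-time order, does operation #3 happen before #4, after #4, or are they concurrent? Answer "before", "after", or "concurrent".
#3 spans [5,7], #4 spans [6,8]
the intervals overlap in both directions

concurrent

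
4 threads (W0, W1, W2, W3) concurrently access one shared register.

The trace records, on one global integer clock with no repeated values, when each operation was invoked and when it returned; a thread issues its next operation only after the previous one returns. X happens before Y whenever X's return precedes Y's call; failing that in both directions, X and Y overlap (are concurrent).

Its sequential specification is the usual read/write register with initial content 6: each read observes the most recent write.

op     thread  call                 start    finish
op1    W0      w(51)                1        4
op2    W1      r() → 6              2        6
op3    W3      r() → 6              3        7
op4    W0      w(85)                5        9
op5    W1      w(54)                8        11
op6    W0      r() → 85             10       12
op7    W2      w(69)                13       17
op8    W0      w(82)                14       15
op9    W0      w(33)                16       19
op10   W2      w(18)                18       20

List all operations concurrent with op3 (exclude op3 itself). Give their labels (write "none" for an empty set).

op3 spans [3,7]; an op avoiding the whole window 3..7 is ordered, any other is concurrent
op1 [1,4]: concurrent
op2 [2,6]: concurrent
op4 [5,9]: concurrent
op5 [8,11]: after
op6 [10,12]: after
op7 [13,17]: after
op8 [14,15]: after
op9 [16,19]: after
op10 [18,20]: after

op1, op2, op4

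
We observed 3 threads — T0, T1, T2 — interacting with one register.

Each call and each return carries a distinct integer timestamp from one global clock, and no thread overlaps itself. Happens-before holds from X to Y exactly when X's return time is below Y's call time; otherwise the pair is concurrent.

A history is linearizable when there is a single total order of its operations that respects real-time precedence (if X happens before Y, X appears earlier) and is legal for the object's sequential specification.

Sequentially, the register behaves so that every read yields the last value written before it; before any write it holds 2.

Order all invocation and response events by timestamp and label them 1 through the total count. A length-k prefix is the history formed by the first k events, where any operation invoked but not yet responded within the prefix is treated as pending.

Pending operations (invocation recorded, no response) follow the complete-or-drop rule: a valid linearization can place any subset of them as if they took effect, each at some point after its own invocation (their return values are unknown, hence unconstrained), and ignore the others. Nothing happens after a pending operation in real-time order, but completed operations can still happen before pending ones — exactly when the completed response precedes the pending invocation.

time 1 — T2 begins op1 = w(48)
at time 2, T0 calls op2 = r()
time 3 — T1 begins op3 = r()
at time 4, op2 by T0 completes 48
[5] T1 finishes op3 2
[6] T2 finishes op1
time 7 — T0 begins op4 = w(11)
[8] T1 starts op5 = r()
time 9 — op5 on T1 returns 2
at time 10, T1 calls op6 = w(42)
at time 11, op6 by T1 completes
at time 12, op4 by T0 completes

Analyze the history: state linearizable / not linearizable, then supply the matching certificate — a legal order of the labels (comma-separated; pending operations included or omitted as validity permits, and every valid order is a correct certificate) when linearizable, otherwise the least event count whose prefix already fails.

the violation lands at event 9, op5's response at time 9: events 1..8 linearize, events 1..9 do not
every one of the 6 real-time-consistent orders over 4 completed register ops fails the sequential spec
completion choices over the 1 pending operation (op4) were checked; none helps
take op1, op2, op3, op5 (pending dropped): step 3 already fails, because op3 r() → 2 cannot occur there
take op1, op3, op2, op5 (pending dropped): step 2 already fails, because op3 r() → 2 cannot occur there

not linearizable — minimal violating prefix: 9 events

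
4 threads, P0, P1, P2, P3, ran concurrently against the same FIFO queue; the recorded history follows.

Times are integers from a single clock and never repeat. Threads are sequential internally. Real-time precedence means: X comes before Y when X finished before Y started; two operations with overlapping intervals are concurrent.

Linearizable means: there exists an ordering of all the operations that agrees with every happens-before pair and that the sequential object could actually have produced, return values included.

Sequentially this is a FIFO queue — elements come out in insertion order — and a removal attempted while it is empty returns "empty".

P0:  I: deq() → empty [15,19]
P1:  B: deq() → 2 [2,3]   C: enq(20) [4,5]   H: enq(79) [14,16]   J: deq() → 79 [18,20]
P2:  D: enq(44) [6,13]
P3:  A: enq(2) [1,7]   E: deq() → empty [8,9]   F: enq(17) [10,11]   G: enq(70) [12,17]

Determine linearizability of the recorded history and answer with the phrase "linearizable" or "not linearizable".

not linearizable

cut after 8 events: linearizable; cut after 9 events (E responds, time 9): not linearizable
all 3 real-time-respecting orders fail — 4 completed FIFO queue operations, no legal replay
including or dropping the 1 pending operation (D) in any combination fails
e.g. A, B, C, E (pending dropped): illegal at step 4, since E deq() → empty cannot apply there
e.g. B, A, C, E (pending dropped): illegal at step 1, since B deq() → 2 cannot apply there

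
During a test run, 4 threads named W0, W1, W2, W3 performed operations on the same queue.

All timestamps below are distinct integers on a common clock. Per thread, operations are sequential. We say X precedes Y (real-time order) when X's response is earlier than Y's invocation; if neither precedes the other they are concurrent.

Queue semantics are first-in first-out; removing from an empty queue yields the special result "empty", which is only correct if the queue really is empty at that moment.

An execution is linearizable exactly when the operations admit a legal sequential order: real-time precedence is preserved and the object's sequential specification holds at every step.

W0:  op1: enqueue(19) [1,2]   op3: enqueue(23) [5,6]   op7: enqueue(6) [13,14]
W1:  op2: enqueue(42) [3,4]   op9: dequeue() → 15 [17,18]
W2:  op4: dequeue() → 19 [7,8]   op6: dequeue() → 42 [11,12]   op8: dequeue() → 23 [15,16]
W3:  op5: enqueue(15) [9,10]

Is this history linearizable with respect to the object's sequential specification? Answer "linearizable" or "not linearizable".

a witness: op1, op2, op3, op4, op5, op6, op7, op8, op9
step 1: op1 enqueue(19) — queue <19>
step 2: op2 enqueue(42) — queue <19,42>
step 3: op3 enqueue(23) — queue <19,42,23>
step 4: op4 dequeue() → 19 — queue <42,23>
step 5: op5 enqueue(15) — queue <42,23,15>
step 6: op6 dequeue() → 42 — queue <23,15>
step 7: op7 enqueue(6) — queue <23,15,6>
step 8: op8 dequeue() → 23 — queue <15,6>
step 9: op9 dequeue() → 15 — queue <6>

linearizable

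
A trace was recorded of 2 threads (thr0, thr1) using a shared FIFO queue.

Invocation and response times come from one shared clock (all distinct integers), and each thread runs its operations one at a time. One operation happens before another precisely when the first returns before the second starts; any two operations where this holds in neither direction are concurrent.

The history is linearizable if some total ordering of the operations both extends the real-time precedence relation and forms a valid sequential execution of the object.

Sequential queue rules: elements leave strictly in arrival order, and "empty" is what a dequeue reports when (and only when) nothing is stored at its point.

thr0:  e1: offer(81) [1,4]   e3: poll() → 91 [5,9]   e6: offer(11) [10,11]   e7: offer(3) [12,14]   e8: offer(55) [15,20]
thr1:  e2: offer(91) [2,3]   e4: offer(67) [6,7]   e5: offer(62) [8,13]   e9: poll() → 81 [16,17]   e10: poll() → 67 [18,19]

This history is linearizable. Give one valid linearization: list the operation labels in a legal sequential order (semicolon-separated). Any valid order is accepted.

step 1: e2 offer(91) — queue <91>
step 2: e1 offer(81) — queue <91,81>
step 3: e3 poll() → 91 — queue <81>
step 4: e4 offer(67) — queue <81,67>
step 5: e5 offer(62) — queue <81,67,62>
step 6: e6 offer(11) — queue <81,67,62,11>
step 7: e7 offer(3) — queue <81,67,62,11,3>
step 8: e8 offer(55) — queue <81,67,62,11,3,55>
step 9: e9 poll() → 81 — queue <67,62,11,3,55>
step 10: e10 poll() → 67 — queue <62,11,3,55>

e2; e1; e3; e4; e5; e6; e7; e8; e9; e10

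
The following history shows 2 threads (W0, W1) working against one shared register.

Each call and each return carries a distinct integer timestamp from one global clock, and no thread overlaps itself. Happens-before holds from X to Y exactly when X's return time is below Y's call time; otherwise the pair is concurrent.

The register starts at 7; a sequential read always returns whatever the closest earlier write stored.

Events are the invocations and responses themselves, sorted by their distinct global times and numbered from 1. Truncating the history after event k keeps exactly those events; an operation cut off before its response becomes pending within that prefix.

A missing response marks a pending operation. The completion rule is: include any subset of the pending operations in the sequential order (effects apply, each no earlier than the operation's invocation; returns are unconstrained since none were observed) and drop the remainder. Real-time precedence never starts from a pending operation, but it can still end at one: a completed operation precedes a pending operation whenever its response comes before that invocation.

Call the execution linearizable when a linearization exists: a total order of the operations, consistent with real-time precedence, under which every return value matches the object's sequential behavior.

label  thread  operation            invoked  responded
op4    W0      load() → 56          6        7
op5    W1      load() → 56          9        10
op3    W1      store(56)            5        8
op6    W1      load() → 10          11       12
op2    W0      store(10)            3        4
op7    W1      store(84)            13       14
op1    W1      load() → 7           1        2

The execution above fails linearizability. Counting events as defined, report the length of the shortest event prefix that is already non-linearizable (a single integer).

a valid linearization of events 1..11 exists, for instance op1, op2, op3, op4, op5:
after step 1 (op1 load() → 7): value 7
after step 2 (op2 store(10)): value 10
after step 3 (op3 store(56)): value 56
after step 4 (op4 load() → 56): value 56
after step 5 (op5 load() → 56): value 56
adding event 12 (op6 responds at 12) leaves no legal real-time order
take op1, op2, op3, op4, op5, op6: step 6 already fails, because op6 load() → 10 cannot occur there
take op1, op2, op4, op3, op5, op6: step 3 already fails, because op4 load() → 56 cannot occur there

12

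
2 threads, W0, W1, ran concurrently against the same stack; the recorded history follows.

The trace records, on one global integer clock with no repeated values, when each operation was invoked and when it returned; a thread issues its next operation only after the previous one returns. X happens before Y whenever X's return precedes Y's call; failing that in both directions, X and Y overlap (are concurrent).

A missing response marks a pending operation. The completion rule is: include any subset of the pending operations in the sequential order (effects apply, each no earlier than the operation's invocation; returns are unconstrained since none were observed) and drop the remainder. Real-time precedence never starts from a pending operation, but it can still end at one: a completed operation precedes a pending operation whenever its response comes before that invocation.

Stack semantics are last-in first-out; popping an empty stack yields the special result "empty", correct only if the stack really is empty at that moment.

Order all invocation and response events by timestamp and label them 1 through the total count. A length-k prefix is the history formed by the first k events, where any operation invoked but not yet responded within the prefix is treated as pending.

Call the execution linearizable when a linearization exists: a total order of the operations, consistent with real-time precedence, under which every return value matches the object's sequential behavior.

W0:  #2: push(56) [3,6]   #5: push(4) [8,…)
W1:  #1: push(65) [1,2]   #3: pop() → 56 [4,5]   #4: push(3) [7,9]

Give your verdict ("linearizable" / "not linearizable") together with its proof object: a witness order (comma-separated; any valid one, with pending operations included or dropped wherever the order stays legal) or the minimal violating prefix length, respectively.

step 1: #1 push(65) — stack <65>
step 2: #2 push(56) — stack <65,56>
step 3: #3 pop() → 56 — stack <65>
step 4: #4 push(3) — stack <65,3>

linearizable — witness: #1, #2, #3, #4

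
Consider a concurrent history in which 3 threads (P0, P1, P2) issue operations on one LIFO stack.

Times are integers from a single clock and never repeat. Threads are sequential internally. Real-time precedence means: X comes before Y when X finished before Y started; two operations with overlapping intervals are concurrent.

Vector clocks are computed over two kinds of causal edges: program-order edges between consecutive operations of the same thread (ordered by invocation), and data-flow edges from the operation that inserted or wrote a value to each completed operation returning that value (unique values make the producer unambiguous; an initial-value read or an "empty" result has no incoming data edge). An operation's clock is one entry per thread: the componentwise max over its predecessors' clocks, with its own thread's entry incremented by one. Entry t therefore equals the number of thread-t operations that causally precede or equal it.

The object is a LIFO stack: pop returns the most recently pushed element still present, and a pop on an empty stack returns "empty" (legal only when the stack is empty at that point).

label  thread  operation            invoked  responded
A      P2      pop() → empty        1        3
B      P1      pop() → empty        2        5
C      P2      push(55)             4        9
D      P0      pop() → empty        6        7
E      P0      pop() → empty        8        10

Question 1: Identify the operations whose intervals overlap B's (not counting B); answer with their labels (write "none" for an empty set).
A, C

B spans [2,5]; an op avoiding the whole window 2..5 is ordered, any other is concurrent
A [1,3]: concurrent
C [4,9]: concurrent
D [6,7]: after
E [8,10]: after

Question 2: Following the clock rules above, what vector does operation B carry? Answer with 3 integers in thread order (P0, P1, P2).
(0, 1, 0)

VC(A, invoked at 1): no causal predecessors; +1 on P2 → (0, 0, 1)
VC(B, invoked at 2): no causal predecessors; +1 on P1 → (0, 1, 0)
VC(D, invoked at 6): no causal predecessors; +1 on P0 → (1, 0, 0)
C, invoked 4, takes VC(A)=(0, 0, 1) under max, adds 1 for P2 → (0, 0, 2)
E, invoked 8, takes VC(D)=(1, 0, 0) under max, adds 1 for P0 → (2, 0, 0)
target: VC(B) = (0, 1, 0)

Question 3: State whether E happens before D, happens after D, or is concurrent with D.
after

E spans [8,10], D spans [6,7]
resp(D)=7 < inv(E)=8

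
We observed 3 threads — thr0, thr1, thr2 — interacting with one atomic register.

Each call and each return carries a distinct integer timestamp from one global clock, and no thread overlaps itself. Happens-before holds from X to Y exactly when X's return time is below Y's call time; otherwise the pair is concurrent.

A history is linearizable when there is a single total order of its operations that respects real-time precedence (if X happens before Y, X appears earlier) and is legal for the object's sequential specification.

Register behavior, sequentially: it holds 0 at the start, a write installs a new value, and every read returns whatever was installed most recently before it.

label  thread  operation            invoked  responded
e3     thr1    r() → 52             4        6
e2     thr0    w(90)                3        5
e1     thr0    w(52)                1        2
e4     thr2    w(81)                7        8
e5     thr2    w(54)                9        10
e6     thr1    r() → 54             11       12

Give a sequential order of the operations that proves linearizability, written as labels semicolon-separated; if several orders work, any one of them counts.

after step 1 (e1 w(52)): value 52
after step 2 (e3 r() → 52): value 52
after step 3 (e2 w(90)): value 90
after step 4 (e4 w(81)): value 81
after step 5 (e5 w(54)): value 54
after step 6 (e6 r() → 54): value 54

e1; e3; e2; e4; e5; e6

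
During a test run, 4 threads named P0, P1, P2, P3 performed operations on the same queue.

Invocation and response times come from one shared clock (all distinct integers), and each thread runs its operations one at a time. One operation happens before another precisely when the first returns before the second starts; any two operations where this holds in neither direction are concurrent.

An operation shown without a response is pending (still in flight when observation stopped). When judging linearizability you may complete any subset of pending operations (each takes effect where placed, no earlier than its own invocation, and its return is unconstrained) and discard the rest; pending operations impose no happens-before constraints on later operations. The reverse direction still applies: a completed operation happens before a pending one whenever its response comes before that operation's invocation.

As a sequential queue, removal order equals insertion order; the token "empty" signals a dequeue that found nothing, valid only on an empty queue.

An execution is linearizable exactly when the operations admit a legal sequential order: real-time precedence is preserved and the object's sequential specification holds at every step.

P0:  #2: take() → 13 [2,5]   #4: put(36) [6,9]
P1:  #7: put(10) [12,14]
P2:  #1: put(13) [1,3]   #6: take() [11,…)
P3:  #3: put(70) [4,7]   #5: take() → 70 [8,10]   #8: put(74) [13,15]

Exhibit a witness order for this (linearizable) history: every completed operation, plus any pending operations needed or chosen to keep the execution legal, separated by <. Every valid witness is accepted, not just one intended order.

#1 < #2 < #3 < #4 < #5 < #6 < #7 < #8

1. #1 put(13), leaving queue <13>
2. #2 take() → 13, leaving queue <>
3. #3 put(70), leaving queue <70>
4. #4 put(36), leaving queue <70,36>
5. #5 take() → 70, leaving queue <36>
6. #6 take() (pending, included), leaving queue <>
7. #7 put(10), leaving queue <10>
8. #8 put(74), leaving queue <10,74>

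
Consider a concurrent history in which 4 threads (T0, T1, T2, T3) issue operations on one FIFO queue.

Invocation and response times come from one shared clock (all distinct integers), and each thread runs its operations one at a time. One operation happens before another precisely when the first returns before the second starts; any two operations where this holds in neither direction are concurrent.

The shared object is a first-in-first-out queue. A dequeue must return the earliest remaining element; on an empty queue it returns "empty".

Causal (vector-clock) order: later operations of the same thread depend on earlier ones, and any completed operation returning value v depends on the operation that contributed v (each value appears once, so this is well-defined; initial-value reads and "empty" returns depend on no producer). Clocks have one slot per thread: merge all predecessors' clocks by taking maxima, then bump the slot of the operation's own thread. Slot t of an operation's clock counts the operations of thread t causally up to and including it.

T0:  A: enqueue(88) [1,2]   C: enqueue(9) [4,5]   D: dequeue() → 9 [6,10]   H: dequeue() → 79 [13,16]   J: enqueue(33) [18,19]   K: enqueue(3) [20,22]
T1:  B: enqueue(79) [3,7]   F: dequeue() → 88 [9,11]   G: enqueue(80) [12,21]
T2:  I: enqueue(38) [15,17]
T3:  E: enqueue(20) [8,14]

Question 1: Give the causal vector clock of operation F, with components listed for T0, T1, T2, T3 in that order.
Answer: (1, 2, 0, 0)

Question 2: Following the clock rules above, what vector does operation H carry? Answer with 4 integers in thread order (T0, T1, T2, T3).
Answer: (4, 1, 0, 0)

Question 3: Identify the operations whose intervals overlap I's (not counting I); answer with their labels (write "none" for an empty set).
Answer: G, H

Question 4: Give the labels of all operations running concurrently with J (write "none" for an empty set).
Answer: G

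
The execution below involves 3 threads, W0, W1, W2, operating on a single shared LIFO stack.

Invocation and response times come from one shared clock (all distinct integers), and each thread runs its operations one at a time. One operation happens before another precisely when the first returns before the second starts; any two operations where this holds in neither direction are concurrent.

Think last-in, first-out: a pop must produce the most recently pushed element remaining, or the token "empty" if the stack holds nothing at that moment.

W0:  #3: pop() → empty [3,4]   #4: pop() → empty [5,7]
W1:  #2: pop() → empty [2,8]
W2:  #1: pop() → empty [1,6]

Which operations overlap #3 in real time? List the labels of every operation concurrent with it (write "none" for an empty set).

#1, #2

#3 runs from 3 to 4; window-overlapping ops are concurrent
#1 [1,6]: concurrent
#2 [2,8]: concurrent
#4 [5,7]: after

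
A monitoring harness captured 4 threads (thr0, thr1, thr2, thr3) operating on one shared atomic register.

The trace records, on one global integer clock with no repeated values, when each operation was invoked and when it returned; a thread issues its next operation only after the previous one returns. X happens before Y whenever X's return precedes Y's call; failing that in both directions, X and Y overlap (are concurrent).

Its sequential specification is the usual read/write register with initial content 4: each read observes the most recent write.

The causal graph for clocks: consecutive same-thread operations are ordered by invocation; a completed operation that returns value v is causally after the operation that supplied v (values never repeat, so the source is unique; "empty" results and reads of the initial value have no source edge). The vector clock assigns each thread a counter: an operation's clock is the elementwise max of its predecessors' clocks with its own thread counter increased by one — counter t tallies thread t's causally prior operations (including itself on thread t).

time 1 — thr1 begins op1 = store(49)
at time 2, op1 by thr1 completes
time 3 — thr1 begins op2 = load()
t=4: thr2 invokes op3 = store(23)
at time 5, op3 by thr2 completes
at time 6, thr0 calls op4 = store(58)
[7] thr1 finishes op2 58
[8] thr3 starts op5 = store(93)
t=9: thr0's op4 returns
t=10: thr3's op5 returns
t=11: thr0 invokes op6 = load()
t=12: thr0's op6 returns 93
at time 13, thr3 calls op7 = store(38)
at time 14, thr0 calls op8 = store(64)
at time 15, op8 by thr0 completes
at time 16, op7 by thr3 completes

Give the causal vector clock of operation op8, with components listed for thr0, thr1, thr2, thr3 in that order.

root op op5, invoked 8: fresh clock plus thr3's own tick → (0, 0, 0, 1)
root op op3, invoked 4: fresh clock plus thr2's own tick → (0, 0, 1, 0)
root op op1, invoked 1: fresh clock plus thr1's own tick → (0, 1, 0, 0)
root op op4, invoked 6: fresh clock plus thr0's own tick → (1, 0, 0, 0)
invoked at 13, op7 merges VC(op5)=(0, 0, 0, 1) and bumps thr3's slot → (0, 0, 0, 2)
invoked at 3, op2 merges VC(op1)=(0, 1, 0, 0), VC(op4)=(1, 0, 0, 0) and bumps thr1's slot → (1, 2, 0, 0)
invoked at 11, op6 merges VC(op4)=(1, 0, 0, 0), VC(op5)=(0, 0, 0, 1) and bumps thr0's slot → (2, 0, 0, 1)
invoked at 14, op8 merges VC(op6)=(2, 0, 0, 1) and bumps thr0's slot → (3, 0, 0, 1)
target: VC(op8) = (3, 0, 0, 1)

(3, 0, 0, 1)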